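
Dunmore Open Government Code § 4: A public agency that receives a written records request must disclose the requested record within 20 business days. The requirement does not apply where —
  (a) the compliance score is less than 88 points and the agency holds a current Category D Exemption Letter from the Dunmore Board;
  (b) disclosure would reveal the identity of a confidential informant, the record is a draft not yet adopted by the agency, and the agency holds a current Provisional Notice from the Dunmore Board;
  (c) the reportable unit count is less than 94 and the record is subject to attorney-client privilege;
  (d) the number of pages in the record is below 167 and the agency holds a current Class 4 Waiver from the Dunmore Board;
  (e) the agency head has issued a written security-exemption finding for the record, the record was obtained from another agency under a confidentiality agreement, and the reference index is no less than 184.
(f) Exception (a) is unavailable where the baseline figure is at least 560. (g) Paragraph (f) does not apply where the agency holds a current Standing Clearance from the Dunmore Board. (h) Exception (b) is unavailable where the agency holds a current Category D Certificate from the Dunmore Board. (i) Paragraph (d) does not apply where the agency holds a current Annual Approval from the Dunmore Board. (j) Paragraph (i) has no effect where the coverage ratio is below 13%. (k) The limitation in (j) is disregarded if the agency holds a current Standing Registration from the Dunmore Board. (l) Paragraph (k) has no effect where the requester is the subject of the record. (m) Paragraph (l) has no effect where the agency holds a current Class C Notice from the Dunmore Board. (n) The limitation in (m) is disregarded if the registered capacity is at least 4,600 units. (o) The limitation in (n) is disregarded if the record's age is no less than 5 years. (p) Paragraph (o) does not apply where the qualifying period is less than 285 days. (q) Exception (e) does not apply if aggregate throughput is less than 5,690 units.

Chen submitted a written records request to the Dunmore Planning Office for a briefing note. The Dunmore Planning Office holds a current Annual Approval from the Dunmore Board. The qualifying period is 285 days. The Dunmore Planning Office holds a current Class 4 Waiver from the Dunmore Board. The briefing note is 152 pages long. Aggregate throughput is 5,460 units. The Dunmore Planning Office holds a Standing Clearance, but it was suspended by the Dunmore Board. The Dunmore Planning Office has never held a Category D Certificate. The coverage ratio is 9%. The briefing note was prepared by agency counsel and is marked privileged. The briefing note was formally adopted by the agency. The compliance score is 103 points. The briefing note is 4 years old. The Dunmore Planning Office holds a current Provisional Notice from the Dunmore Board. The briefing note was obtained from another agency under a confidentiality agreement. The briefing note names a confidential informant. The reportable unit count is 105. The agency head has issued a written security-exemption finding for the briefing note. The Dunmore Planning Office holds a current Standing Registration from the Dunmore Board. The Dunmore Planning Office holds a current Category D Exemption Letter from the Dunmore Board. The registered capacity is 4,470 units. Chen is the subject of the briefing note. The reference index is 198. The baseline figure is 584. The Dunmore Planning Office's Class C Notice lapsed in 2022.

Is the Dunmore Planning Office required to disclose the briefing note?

Exception (a) fails — the compliance score is 103 points, not less than 88 points.
Exception (b) does not apply: the briefing note has been formally adopted.
Exception (c) fails — the reportable unit count is 105, not less than 94.
All of (d)'s requirements are met (the number of pages in the record is 152, below the 167 limit; a current Class 4 Waiver is held). Under paragraphs (i)–(p): (i) is triggered (a current Annual Approval is held), but is set aside by (j): (j) is engaged — the coverage ratio is 9%, below the 13% limit. (k) would limit (j) — a current Standing Registration is held — but (l) sets (k) aside: (l) operates against (k): Chen is the subject of the briefing note. (m), which would lift (l), does not operate here — the Class C Notice is not current. So (d) applies.
Exception (e): a written security-exemption finding has been issued; the briefing note was obtained under a confidentiality agreement; the reference index is 198, meeting the 184 threshold — every condition holds. But applying paragraph (q): (q) operates — aggregate throughput is 5,460 units, less than the 5,690 units limit. (e) is therefore removed.

No — exception (d) applies; the Dunmore Planning Office is not required to disclose the briefing note.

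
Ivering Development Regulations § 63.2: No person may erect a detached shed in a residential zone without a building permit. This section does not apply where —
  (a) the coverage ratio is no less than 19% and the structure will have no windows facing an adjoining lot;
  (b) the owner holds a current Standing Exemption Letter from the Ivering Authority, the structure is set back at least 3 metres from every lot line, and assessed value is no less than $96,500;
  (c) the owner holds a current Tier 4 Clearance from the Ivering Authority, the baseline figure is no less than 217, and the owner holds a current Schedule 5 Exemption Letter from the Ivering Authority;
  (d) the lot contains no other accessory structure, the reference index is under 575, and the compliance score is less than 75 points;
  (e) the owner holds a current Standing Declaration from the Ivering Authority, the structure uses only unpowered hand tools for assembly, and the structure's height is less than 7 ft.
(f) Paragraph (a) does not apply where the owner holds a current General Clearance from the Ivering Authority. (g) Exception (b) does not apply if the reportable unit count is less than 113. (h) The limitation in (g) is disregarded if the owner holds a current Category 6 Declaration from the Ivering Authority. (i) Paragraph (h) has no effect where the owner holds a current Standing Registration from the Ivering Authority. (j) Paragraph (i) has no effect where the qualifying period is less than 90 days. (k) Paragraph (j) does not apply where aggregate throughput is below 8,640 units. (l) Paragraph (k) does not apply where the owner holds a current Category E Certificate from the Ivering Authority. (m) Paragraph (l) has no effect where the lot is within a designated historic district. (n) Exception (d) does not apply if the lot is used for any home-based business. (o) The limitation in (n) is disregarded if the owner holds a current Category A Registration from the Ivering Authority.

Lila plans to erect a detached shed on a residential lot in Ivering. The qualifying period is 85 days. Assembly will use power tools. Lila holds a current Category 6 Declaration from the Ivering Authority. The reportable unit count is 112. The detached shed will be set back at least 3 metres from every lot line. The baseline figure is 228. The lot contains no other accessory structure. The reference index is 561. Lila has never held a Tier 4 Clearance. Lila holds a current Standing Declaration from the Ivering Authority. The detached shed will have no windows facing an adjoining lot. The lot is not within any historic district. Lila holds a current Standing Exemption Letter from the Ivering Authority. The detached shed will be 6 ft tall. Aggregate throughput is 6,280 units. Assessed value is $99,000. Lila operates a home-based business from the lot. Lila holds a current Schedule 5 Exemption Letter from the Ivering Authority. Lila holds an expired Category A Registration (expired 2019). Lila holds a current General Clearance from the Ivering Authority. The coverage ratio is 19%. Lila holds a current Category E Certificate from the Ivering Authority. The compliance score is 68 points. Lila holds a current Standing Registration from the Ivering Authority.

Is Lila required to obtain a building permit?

Exception (a)'s conditions are all satisfied: the coverage ratio is 19%, meeting the 19% threshold; no windows face an adjoining lot. But applying paragraph (f): (f) operates against (a): a current General Clearance is held. So (a) is unavailable.
Exception (b) is satisfied on its face — a current Standing Exemption Letter is held; the setback is at least 3 m on every side; assessed value is $99,000, meeting the $96,500 threshold. Under paragraphs (g)–(m): (g) operates (the reportable unit count is 112, less than the 113 limit), but is itself disapplied by (h): (h) operates — a current Category 6 Declaration is held. (i) would limit (h) — a current Standing Registration is held — but (j) sets (i) aside: (j) operates against (i): the qualifying period is 85 days, less than the 90 days limit. (k) applies (aggregate throughput is 6,280 units, below the 8,640 units limit), but is overridden by (l): (l) operates against (k): a current Category E Certificate is held. (m) does not operate here (the lot is not in a historic district), so (l) stands. Exception (b) stands.
Exception (c) fails — there is no Tier 4 Clearance in force.
Exception (d)'s conditions are all satisfied: the lot has no other accessory structure; the reference index is 561, under the 575 limit; the compliance score is 68 points, less than the 75 points limit. But applying paragraphs (n)–(o): (n) operates against (d): a home-based business operates on the lot. (o), which would lift (n), is not triggered — there is no Category A Registration in force. (d) is therefore removed.
Exception (e) does not apply: assembly uses power tools.

No — exception (b) applies; Lila does not need a building permit.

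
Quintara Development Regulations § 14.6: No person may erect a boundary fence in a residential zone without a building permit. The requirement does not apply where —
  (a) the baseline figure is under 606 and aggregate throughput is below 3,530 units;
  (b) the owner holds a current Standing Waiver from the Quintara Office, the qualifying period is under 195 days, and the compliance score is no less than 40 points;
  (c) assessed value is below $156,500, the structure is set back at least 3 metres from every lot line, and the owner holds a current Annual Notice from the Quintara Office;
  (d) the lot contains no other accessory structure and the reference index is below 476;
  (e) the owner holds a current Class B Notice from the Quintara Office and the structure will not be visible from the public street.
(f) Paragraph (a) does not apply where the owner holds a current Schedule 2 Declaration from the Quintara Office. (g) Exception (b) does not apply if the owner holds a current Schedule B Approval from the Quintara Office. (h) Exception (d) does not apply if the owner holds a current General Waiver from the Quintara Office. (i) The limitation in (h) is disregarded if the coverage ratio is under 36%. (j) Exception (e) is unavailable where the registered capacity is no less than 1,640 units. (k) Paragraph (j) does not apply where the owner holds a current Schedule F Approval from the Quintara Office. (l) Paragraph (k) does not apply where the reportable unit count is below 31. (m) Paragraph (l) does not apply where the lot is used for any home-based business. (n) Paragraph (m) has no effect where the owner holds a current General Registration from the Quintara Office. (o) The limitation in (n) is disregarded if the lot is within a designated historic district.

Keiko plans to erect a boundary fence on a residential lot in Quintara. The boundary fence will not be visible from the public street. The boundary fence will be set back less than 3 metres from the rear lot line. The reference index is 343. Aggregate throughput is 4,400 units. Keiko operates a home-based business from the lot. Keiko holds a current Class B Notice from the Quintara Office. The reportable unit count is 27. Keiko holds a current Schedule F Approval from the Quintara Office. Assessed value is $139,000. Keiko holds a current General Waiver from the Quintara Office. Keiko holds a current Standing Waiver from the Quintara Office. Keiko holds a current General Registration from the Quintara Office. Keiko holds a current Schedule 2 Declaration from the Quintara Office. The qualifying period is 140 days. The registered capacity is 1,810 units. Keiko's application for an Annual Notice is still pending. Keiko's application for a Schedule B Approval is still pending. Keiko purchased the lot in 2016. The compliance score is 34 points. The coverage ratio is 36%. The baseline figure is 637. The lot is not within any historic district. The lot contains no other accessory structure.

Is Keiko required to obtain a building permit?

Exception (a) fails — the baseline figure is 637, not under 606.
Exception (b) does not apply: the compliance score is 34 points, short of 40 points.
Exception (c) requires that the structure is set back at least 3 metres from every lot line; but the rear setback is under 3 m, so (c) is unavailable.
Exception (d)'s conditions are all satisfied: the lot has no other accessory structure; the reference index is 343, below the 476 limit. But applying paragraphs (h)–(i): (h) operates against (d): a current General Waiver is held. (i) is not engaged (the coverage ratio is 36%, not under 36%), so (h) stands. So (d) is unavailable.
Exception (e)'s conditions are all satisfied: a current Class B Notice is held; the structure will not be visible from the street. However, paragraphs (j)–(o) must be considered: (j) is engaged — the registered capacity is 1,810 units, meeting the 1,640 units threshold. (k) applies (a current Schedule F Approval is held), but is set aside by (l): (l) is triggered — the reportable unit count is 27, below the 31 limit. (m) would limit (l) — a home-based business operates on the lot — but (n) sets (m) aside: (n) applies — a current General Registration is held. (o), which would lift (n), is inapplicable — the lot is not in a historic district. (e) is therefore removed.
No exception is made out. Keiko falls within the general rule.

Yes — Keiko must obtain a building permit.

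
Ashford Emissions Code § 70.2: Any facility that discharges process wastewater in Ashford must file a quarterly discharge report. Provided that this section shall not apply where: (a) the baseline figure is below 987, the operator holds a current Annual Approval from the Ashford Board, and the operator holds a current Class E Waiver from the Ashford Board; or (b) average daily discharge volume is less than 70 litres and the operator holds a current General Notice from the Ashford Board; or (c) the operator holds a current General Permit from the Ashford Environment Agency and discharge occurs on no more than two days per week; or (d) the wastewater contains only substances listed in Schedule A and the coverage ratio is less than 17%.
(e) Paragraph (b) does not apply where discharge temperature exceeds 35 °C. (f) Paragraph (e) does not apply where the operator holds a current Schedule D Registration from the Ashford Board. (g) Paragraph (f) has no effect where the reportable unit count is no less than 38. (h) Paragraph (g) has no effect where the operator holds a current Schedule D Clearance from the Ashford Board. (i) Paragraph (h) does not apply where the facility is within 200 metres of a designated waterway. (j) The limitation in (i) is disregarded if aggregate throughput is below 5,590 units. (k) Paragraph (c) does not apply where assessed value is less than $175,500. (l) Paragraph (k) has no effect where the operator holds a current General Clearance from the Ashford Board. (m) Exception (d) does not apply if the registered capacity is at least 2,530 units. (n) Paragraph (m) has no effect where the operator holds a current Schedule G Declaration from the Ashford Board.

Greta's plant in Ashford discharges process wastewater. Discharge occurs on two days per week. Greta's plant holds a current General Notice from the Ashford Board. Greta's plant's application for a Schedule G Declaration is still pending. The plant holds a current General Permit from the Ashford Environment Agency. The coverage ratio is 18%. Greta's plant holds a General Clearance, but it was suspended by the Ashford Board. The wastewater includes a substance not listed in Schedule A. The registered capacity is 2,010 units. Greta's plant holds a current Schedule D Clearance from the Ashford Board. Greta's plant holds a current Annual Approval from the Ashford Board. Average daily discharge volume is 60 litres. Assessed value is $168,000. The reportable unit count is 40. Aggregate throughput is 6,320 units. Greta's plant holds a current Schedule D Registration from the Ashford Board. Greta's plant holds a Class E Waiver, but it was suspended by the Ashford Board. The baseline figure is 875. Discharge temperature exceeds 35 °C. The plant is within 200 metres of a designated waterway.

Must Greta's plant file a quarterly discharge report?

Yes — Greta's plant must file a quarterly discharge report.

Exception (a) requires that the operator holds a current Class E Waiver from the Ashford Board; but no current Class E Waiver is held, so (a) is unavailable.
Exception (b): average daily discharge volume is 60 litres, less than the 70 litres limit; a current General Notice is held — every condition holds. Turning to paragraphs (e)–(j): (e) operates against (b): discharge temperature exceeds 35 °C. (f) would limit (e) — a current Schedule D Registration is held — but (g) sets (f) aside: (g) operates against (f): the reportable unit count is 40, meeting the 38 threshold. (h) would limit (g) — a current Schedule D Clearance is held — but (i) sets (h) aside: (i) is engaged — the plant is within 200 m of a designated waterway. (j) is not engaged (aggregate throughput is 6,320 units, not below 5,590 units), so (i) stands. Exception (b) does not apply.
Exception (c): a current General Permit is held; discharge occurs on no more than two days per week — every condition holds. But applying paragraphs (k)–(l): (k) operates against (c): assessed value is $168,000, less than the $175,500 limit. (l) is not triggered (there is no General Clearance in force), so (k) stands. Exception (c) does not apply.
Exception (d) fails — the wastewater includes a non-Schedule-A substance.
None of the exceptions is available; § 70.2 applies in full.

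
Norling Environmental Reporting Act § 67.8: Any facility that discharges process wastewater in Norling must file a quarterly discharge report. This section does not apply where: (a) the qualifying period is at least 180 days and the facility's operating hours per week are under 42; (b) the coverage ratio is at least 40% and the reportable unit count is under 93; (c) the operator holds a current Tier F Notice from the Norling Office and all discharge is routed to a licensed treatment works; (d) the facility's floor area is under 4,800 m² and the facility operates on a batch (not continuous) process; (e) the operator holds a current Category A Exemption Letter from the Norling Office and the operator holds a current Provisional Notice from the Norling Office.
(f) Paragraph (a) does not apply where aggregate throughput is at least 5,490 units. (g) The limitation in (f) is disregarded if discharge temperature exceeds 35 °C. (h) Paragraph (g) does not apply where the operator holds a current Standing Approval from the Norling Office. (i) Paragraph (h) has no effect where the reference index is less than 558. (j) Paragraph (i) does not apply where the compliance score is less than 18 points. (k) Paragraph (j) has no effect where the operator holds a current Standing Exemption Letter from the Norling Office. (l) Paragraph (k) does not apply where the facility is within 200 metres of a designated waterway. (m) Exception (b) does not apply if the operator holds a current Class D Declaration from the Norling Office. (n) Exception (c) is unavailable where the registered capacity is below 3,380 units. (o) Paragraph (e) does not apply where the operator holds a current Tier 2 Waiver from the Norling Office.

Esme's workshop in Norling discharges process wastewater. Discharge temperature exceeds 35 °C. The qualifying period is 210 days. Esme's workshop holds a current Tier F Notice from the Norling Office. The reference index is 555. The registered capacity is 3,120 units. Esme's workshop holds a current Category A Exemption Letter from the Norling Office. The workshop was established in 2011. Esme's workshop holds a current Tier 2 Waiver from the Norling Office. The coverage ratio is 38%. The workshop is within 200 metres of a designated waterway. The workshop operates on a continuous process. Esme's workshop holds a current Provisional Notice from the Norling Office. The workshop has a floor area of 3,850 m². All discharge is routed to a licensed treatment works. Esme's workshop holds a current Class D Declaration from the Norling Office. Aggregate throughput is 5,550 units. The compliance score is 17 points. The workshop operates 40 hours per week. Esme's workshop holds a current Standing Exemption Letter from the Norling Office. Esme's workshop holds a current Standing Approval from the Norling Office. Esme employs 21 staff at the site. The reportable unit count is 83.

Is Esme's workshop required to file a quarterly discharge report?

Exception (a)'s conditions are all satisfied: the qualifying period is 210 days, meeting the 180 days threshold; the facility's operating hours per week are 40, under the 42 limit. Turning to paragraphs (f)–(l): (f) operates against (a): aggregate throughput is 5,550 units, meeting the 5,490 units threshold. (g) would limit (f) — discharge temperature exceeds 35 °C — but (h) sets (g) aside: (h) is engaged — a current Standing Approval is held. (i) operates (the reference index is 555, less than the 558 limit), but is itself disapplied by (j): (j) is engaged — the compliance score is 17 points, less than the 18 points limit. (k) is triggered (a current Standing Exemption Letter is held), but yields to (l): (l) operates against (k): the workshop is within 200 m of a designated waterway. So (a) is unavailable.
Exception (b) does not apply: the coverage ratio is 38%, short of 40%.
Exception (c): a current Tier F Notice is held; discharge is routed to a licensed treatment works — every condition holds. However, paragraph (n) must be considered: (n) operates — the registered capacity is 3,120 units, below the 3,380 units limit. So (c) is unavailable.
Exception (d) fails — the facility operates on a continuous process.
Exception (e) is satisfied on its face — a current Category A Exemption Letter is held; a current Provisional Notice is held. Turning to paragraph (o): (o) operates against (e): a current Tier 2 Waiver is held. (e) is therefore removed.
No exception applies. The general rule governs.

Yes — Esme's workshop must file a quarterly discharge report.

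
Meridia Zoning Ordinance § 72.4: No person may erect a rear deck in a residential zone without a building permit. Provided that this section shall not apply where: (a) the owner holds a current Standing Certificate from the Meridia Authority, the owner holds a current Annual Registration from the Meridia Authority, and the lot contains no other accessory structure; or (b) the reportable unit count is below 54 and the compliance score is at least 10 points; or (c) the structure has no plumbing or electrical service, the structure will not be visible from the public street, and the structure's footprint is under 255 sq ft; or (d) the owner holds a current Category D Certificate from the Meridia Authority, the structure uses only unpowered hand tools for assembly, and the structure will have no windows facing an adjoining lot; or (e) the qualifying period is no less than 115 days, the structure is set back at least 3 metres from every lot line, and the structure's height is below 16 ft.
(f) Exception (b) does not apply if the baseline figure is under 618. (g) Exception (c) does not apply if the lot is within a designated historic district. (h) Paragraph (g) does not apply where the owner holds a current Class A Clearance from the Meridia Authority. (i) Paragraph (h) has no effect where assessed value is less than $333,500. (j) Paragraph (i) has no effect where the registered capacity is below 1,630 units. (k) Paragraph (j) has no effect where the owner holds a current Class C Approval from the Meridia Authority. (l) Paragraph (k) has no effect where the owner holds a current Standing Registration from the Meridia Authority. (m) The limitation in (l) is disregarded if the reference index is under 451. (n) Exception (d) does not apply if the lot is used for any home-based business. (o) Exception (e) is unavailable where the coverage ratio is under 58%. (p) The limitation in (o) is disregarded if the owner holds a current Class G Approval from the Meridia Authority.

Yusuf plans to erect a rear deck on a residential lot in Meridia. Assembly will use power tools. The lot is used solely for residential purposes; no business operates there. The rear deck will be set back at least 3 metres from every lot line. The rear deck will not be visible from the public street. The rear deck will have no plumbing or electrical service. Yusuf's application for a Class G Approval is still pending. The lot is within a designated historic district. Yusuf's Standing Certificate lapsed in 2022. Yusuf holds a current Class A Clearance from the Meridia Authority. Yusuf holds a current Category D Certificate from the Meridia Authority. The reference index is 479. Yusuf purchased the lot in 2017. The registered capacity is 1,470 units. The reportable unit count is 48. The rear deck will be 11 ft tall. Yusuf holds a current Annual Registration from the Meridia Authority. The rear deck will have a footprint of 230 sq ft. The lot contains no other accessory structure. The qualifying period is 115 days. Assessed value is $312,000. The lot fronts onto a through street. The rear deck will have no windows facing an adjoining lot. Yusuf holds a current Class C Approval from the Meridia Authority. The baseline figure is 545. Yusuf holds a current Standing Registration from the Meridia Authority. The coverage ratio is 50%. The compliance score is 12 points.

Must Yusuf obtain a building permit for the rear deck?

No — exception (c) applies; Yusuf does not need a building permit.

Exception (a) does not apply: there is no Standing Certificate in force.
All of (b)'s requirements are met (the reportable unit count is 48, below the 54 limit; the compliance score is 12 points, meeting the 10 points threshold). However, paragraph (f) must be considered: (f) operates against (b): the baseline figure is 545, under the 618 limit. Exception (b) does not apply.
Exception (c) is satisfied on its face — there is no plumbing or electrical service; the structure will not be visible from the street; the structure's footprint is 230 sq ft, under the 255 sq ft limit. As to paragraphs (g)–(m): (g) applies (the lot is in a historic district), but is set aside by (h): (h) operates against (g): a current Class A Clearance is held. (i) applies (assessed value is $312,000, less than the $333,500 limit), but is set aside by (j): (j) operates against (i): the registered capacity is 1,470 units, below the 1,630 units limit. (k) is triggered (a current Class C Approval is held), but is set aside by (l): (l) operates against (k): a current Standing Registration is held. (m), which would lift (l), is inapplicable — the reference index is 479, not under 451. (c) remains available.
Exception (d) fails — assembly uses power tools.
All of (e)'s requirements are met (the qualifying period is 115 days, meeting the 115 days threshold; the setback is at least 3 m on every side; the structure's height is 11 ft, below the 16 ft limit). However, paragraphs (o)–(p) must be considered: (o) operates — the coverage ratio is 50%, under the 58% limit. (p), which would lift (o), does not operate here — there is no Class G Approval in force. (e) is therefore removed.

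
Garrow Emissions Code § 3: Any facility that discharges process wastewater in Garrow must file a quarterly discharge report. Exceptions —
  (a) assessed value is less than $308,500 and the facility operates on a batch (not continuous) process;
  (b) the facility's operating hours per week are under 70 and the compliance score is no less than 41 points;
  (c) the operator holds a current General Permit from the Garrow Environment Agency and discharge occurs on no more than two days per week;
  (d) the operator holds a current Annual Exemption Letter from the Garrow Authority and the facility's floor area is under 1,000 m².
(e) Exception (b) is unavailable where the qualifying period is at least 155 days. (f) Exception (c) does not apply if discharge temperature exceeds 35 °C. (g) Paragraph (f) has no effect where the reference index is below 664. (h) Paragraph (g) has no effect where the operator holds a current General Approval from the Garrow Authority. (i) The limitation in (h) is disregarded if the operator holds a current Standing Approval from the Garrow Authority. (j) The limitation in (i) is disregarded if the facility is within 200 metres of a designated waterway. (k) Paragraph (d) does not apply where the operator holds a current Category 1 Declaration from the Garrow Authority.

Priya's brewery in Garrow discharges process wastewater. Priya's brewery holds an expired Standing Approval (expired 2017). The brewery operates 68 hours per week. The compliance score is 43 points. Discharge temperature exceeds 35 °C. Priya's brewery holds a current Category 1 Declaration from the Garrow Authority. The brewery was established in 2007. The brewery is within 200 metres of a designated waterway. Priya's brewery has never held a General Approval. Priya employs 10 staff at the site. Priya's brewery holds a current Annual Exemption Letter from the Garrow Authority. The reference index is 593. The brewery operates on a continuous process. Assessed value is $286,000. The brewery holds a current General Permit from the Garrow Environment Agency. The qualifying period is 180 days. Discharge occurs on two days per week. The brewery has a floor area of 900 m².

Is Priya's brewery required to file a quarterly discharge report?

Exception (a) requires that the facility operates on a batch (not continuous) process; but the facility operates on a continuous process, so (a) is unavailable.
Exception (b)'s conditions are all satisfied: the facility's operating hours per week are 68, under the 70 limit; the compliance score is 43 points, meeting the 41 points threshold. However, paragraph (e) must be considered: (e) operates against (b): the qualifying period is 180 days, meeting the 155 days threshold. Exception (b) does not apply.
Exception (c) is satisfied on its face — a current General Permit is held; discharge occurs on no more than two days per week. As to paragraphs (f)–(j): (f) would limit (c) — discharge temperature exceeds 35 °C — but (g) sets (f) aside: (g) operates against (f): the reference index is 593, below the 664 limit. (h), which would lift (g), is not triggered — the General Approval is not current. So (c) applies.
Exception (d): a current Annual Exemption Letter is held; the facility's floor area is 900 m², under the 1,000 m² limit — every condition holds. Turning to paragraph (k): (k) operates against (d): a current Category 1 Declaration is held. (d) is therefore removed.

No — exception (c) applies; Priya's brewery is not required to file a quarterly discharge report.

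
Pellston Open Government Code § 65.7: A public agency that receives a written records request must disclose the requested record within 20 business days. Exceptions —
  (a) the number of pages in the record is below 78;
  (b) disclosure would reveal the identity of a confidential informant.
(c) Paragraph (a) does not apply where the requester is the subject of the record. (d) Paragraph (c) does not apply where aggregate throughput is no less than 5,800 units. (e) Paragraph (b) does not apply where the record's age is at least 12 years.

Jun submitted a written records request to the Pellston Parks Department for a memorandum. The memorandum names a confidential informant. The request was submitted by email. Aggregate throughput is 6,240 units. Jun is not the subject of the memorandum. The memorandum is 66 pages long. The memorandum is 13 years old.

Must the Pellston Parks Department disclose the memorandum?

No — exception (a) applies; the Pellston Parks Department is not required to disclose the memorandum.

Exception (a): the number of pages in the record is 66, below the 78 limit — every condition holds. As to paragraphs (c)–(d): (c), which would limit (a), does not operate here: Jun is not the subject of the memorandum. (a) remains available.
Exception (b) is satisfied on its face — the memorandum names a confidential informant. However, paragraph (e) must be considered: (e) operates against (b): the record's age is 13 years, meeting the 12 years threshold. Exception (b) does not apply.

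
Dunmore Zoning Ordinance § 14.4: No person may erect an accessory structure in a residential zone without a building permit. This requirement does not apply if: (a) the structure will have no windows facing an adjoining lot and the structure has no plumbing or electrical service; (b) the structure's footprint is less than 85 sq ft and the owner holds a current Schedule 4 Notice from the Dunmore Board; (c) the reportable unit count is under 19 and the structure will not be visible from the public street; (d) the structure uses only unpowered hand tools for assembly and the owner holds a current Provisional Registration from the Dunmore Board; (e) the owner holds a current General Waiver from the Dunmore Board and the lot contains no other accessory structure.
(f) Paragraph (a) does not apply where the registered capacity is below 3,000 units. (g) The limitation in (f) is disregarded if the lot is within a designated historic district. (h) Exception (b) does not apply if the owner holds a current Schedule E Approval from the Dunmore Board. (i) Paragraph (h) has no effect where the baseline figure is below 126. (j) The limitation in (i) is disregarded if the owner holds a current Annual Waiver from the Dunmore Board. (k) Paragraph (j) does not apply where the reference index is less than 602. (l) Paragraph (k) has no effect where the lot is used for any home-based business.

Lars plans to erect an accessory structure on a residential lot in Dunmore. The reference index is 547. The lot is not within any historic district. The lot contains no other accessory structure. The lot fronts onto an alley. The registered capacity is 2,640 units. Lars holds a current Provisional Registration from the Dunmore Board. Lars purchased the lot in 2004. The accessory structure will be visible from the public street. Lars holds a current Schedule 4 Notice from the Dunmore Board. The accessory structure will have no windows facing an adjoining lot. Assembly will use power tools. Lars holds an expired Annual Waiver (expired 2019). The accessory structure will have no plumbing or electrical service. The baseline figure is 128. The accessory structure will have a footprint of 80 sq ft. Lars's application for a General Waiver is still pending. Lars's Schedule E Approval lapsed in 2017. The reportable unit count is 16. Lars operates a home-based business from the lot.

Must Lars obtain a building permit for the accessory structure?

Exception (a)'s conditions are all satisfied: no windows face an adjoining lot; there is no plumbing or electrical service. But applying paragraphs (f)–(g): (f) operates against (a): the registered capacity is 2,640 units, below the 3,000 units limit. (g) is not engaged (the lot is not in a historic district), so (f) stands. So (a) is unavailable.
Exception (b) is satisfied on its face — the structure's footprint is 80 sq ft, less than the 85 sq ft limit; a current Schedule 4 Notice is held. As to paragraphs (h)–(l): (h), which would limit (b), is not triggered: there is no Schedule E Approval in force. (b) remains available.
Exception (c) does not apply: the structure will be visible from the street.
Exception (d) requires that the structure uses only unpowered hand tools for assembly; but assembly uses power tools, so (d) is unavailable.
Exception (e) fails — the General Waiver is not current.

No — exception (b) applies; Lars does not need a building permit.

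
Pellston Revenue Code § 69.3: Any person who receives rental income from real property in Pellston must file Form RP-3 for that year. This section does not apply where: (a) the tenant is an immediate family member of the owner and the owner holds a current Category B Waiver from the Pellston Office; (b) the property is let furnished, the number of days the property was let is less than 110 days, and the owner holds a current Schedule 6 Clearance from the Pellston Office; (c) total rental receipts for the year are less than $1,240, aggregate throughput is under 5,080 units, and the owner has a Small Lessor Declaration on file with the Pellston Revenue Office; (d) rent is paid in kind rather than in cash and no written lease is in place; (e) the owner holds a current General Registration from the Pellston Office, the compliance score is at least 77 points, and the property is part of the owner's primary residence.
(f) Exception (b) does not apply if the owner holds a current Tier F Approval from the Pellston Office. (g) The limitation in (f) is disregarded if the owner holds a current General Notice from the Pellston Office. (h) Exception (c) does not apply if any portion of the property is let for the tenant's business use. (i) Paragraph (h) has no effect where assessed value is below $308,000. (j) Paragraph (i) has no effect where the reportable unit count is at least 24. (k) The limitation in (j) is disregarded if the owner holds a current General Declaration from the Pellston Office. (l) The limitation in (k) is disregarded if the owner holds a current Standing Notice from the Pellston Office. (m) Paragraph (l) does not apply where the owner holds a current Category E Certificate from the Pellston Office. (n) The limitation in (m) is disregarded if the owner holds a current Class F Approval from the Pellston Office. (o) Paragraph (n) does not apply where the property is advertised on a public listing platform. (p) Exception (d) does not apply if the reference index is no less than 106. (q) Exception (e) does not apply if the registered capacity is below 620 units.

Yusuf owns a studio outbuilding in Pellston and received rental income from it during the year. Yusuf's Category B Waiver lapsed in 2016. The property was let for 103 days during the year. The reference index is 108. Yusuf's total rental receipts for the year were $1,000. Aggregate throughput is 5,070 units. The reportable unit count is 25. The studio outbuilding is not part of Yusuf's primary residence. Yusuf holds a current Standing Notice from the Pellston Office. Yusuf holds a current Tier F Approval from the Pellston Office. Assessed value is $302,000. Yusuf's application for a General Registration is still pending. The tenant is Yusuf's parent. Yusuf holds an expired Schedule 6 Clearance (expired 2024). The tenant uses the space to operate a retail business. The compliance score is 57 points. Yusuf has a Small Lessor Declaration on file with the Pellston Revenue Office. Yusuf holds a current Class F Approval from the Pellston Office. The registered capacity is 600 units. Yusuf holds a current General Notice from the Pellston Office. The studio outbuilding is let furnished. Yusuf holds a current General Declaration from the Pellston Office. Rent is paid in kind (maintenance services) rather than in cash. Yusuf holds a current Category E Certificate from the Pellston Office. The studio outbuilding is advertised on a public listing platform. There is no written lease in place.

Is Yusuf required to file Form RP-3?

Exception (a) does not apply: the Category B Waiver is not current.
Exception (b) requires that the owner holds a current Schedule 6 Clearance from the Pellston Office; but the Schedule 6 Clearance is not current, so (b) is unavailable.
Exception (c): total rental receipts for the year are $1,000, less than the $1,240 limit; aggregate throughput is 5,070 units, under the 5,080 units limit; a Small Lessor Declaration is on file — every condition holds. Applying paragraphs (h)–(o): (h) would limit (c) — the space is let for business use — but (i) sets (h) aside: (i) is engaged — assessed value is $302,000, below the $308,000 limit. (j) would limit (i) — the reportable unit count is 25, meeting the 24 threshold — but (k) sets (j) aside: (k) operates against (j): a current General Declaration is held. (l) would limit (k) — a current Standing Notice is held — but (m) sets (l) aside: (m) is engaged — a current Category E Certificate is held. (n) would limit (m) — a current Class F Approval is held — but (o) sets (n) aside: (o) operates against (n): the property is publicly advertised. Exception (c) stands.
Exception (d) is satisfied on its face — rent is paid in kind; there is no written lease. Turning to paragraph (p): (p) operates against (d): the reference index is 108, meeting the 106 threshold. Exception (d) does not apply.
Exception (e) requires that the owner holds a current General Registration from the Pellston Office; but no current General Registration is held, so (e) is unavailable.

No — exception (c) applies; Yusuf is not required to file Form RP-3.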